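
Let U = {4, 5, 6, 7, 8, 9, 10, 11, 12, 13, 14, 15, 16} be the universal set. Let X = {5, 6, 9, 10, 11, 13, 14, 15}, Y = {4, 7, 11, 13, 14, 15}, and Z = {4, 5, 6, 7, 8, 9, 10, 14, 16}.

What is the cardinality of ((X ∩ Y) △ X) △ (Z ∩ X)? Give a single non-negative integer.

X ∩ Y = {11, 13, 14, 15}
(X ∩ Y) △ X = {5, 6, 9, 10}
Z ∩ X = {5, 6, 9, 10, 14}
((X ∩ Y) △ X) △ (Z ∩ X) = {14}
|((X ∩ Y) △ X) △ (Z ∩ X)| = 1

1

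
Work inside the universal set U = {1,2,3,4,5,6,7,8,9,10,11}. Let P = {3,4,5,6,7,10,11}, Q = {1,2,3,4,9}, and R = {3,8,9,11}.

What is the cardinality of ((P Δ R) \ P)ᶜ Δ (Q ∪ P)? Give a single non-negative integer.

1

P Δ R = {4,5,6,7,8,9,10}
(P Δ R) \ P = {8,9}
((P Δ R) \ P)ᶜ = {1,2,3,4,5,6,7,10,11}
Q ∪ P = {1,2,3,4,5,6,7,9,10,11}
((P Δ R) \ P)ᶜ Δ (Q ∪ P) = {9}
|((P Δ R) \ P)ᶜ Δ (Q ∪ P)| = 1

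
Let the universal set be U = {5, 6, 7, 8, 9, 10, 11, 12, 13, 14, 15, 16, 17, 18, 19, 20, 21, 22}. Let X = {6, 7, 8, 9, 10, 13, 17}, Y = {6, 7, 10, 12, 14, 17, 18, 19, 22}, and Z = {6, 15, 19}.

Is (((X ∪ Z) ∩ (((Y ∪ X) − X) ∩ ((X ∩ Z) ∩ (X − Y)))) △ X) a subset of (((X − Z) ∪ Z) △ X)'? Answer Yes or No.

Yes

X ∪ Z = {6, 7, 8, 9, 10, 13, 15, 17, 19}
Y ∪ X = {6, 7, 8, 9, 10, 12, 13, 14, 17, 18, 19, 22}
(Y ∪ X) − X = {12, 14, 18, 19, 22}
X ∩ Z = {6}
X − Y = {8, 9, 13}
(X ∩ Z) ∩ (X − Y) = {}
((Y ∪ X) − X) ∩ ((X ∩ Z) ∩ (X − Y)) = {}
(X ∪ Z) ∩ (((Y ∪ X) − X) ∩ ((X ∩ Z) ∩ (X − Y))) = {}
((X ∪ Z) ∩ (((Y ∪ X) − X) ∩ ((X ∩ Z) ∩ (X − Y)))) △ X = {6, 7, 8, 9, 10, 13, 17}
X − Z = {7, 8, 9, 10, 13, 17}
(X − Z) ∪ Z = {6, 7, 8, 9, 10, 13, 15, 17, 19}
((X − Z) ∪ Z) △ X = {15, 19}
(((X − Z) ∪ Z) △ X)' = {5, 6, 7, 8, 9, 10, 11, 12, 13, 14, 16, 17, 18, 20, 21, 22}
Every element of {6, 7, 8, 9, 10, 13, 17} is in {5, 6, 7, 8, 9, 10, 11, 12, 13, 14, 16, 17, 18, 20, 21, 22}, so ((X ∪ Z) ∩ (((Y ∪ X) − X) ∩ ((X ∩ Z) ∩ (X − Y)))) △ X ⊆ (((X − Z) ∪ Z) △ X)'.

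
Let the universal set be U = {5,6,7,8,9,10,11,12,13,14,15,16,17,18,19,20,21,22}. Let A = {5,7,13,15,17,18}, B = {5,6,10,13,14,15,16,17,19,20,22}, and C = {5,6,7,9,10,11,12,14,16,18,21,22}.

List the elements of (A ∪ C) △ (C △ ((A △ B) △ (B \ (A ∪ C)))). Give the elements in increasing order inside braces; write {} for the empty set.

{6,7,10,13,14,15,16,17,18,22}

A ∪ C = {5,6,7,9,10,11,12,13,14,15,16,17,18,21,22}
A △ B = {6,7,10,14,16,18,19,20,22}
B \ (A ∪ C) = {19,20}
(A △ B) △ (B \ (A ∪ C)) = {6,7,10,14,16,18,22}
C △ ((A △ B) △ (B \ (A ∪ C))) = {5,9,11,12,21}
(A ∪ C) △ (C △ ((A △ B) △ (B \ (A ∪ C)))) = {6,7,10,13,14,15,16,17,18,22}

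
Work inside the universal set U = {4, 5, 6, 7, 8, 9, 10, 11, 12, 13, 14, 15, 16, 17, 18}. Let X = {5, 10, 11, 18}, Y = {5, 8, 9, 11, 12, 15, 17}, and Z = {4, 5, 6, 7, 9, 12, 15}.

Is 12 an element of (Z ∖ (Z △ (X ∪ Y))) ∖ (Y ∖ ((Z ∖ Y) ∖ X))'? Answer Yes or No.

12 ∉ X and 12 ∈ Y, so 12 ∈ X ∪ Y
12 ∈ Z and 12 ∈ (X ∪ Y), so 12 ∉ Z △ (X ∪ Y)
12 ∈ Z and 12 ∉ (Z △ (X ∪ Y)), so 12 ∈ Z ∖ (Z △ (X ∪ Y))
12 ∈ Z and 12 ∈ Y, so 12 ∉ Z ∖ Y
12 ∉ (Z ∖ Y) and 12 ∉ X, so 12 ∉ (Z ∖ Y) ∖ X
12 ∈ Y and 12 ∉ ((Z ∖ Y) ∖ X), so 12 ∈ Y ∖ ((Z ∖ Y) ∖ X)
12 ∉ (Y ∖ ((Z ∖ Y) ∖ X))' since 12 ∈ (Y ∖ ((Z ∖ Y) ∖ X))
12 ∈ (Z ∖ (Z △ (X ∪ Y))) and 12 ∉ (Y ∖ ((Z ∖ Y) ∖ X))', so 12 ∈ (Z ∖ (Z △ (X ∪ Y))) ∖ (Y ∖ ((Z ∖ Y) ∖ X))'

Yes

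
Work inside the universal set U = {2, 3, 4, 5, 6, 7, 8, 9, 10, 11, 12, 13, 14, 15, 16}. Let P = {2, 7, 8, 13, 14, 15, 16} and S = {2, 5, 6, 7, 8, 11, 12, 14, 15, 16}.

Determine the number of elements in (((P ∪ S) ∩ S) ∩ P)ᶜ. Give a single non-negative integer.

P ∪ S = {2, 5, 6, 7, 8, 11, 12, 13, 14, 15, 16}
(P ∪ S) ∩ S = {2, 5, 6, 7, 8, 11, 12, 14, 15, 16}
((P ∪ S) ∩ S) ∩ P = {2, 7, 8, 14, 15, 16}
(((P ∪ S) ∩ S) ∩ P)ᶜ = {3, 4, 5, 6, 9, 10, 11, 12, 13}
|(((P ∪ S) ∩ S) ∩ P)ᶜ| = 9

9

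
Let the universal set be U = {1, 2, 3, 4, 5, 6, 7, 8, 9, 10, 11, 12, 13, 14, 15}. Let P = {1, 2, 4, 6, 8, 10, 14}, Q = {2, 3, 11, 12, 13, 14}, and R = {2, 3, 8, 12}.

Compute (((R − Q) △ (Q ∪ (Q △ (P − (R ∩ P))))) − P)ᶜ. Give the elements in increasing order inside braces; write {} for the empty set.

R − Q = {8}
R ∩ P = {2, 8}
P − (R ∩ P) = {1, 4, 6, 10, 14}
Q △ (P − (R ∩ P)) = {1, 2, 3, 4, 6, 10, 11, 12, 13}
Q ∪ (Q △ (P − (R ∩ P))) = {1, 2, 3, 4, 6, 10, 11, 12, 13, 14}
(R − Q) △ (Q ∪ (Q △ (P − (R ∩ P)))) = {1, 2, 3, 4, 6, 8, 10, 11, 12, 13, 14}
((R − Q) △ (Q ∪ (Q △ (P − (R ∩ P))))) − P = {3, 11, 12, 13}
(((R − Q) △ (Q ∪ (Q △ (P − (R ∩ P))))) − P)ᶜ = {1, 2, 4, 5, 6, 7, 8, 9, 10, 14, 15}

{1, 2, 4, 5, 6, 7, 8, 9, 10, 14, 15}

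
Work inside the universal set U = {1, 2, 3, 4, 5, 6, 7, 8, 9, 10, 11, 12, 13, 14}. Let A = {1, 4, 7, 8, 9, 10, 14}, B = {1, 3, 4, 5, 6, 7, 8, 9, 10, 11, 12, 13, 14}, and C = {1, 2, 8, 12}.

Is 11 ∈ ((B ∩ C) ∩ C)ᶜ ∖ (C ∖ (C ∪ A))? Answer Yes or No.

Yes

11 ∈ B and 11 ∉ C, so 11 ∉ B ∩ C
11 ∉ (B ∩ C) and 11 ∉ C, so 11 ∉ (B ∩ C) ∩ C
11 ∈ ((B ∩ C) ∩ C)ᶜ since 11 ∉ ((B ∩ C) ∩ C)
11 ∉ C and 11 ∉ A, so 11 ∉ C ∪ A
11 ∉ C and 11 ∉ (C ∪ A), so 11 ∉ C ∖ (C ∪ A)
11 ∈ ((B ∩ C) ∩ C)ᶜ and 11 ∉ (C ∖ (C ∪ A)), so 11 ∈ ((B ∩ C) ∩ C)ᶜ ∖ (C ∖ (C ∪ A))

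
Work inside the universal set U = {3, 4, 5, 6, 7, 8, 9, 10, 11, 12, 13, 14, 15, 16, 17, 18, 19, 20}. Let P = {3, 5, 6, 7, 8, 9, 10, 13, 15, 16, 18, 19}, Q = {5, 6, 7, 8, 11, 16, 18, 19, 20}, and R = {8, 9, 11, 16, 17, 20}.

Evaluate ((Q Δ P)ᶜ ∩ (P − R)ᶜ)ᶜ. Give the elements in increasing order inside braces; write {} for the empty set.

Q Δ P = {3, 9, 10, 11, 13, 15, 20}
(Q Δ P)ᶜ = {4, 5, 6, 7, 8, 12, 14, 16, 17, 18, 19}
P − R = {3, 5, 6, 7, 10, 13, 15, 18, 19}
(P − R)ᶜ = {4, 8, 9, 11, 12, 14, 16, 17, 20}
(Q Δ P)ᶜ ∩ (P − R)ᶜ = {4, 8, 12, 14, 16, 17}
((Q Δ P)ᶜ ∩ (P − R)ᶜ)ᶜ = {3, 5, 6, 7, 9, 10, 11, 13, 15, 18, 19, 20}

{3, 5, 6, 7, 9, 10, 11, 13, 15, 18, 19, 20}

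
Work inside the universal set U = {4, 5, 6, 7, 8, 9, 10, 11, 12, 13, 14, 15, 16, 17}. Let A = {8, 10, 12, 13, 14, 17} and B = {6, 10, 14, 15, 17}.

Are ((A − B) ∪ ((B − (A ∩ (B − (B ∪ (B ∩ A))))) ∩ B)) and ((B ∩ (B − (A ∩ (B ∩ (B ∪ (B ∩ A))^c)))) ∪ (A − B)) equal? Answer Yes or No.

A − B = {8, 12, 13}
B ∩ A = {10, 14, 17}
B ∪ (B ∩ A) = {6, 10, 14, 15, 17}
B − (B ∪ (B ∩ A)) = {}
A ∩ (B − (B ∪ (B ∩ A))) = {}
B − (A ∩ (B − (B ∪ (B ∩ A)))) = {6, 10, 14, 15, 17}
(B − (A ∩ (B − (B ∪ (B ∩ A))))) ∩ B = {6, 10, 14, 15, 17}
(A − B) ∪ ((B − (A ∩ (B − (B ∪ (B ∩ A))))) ∩ B) = {6, 8, 10, 12, 13, 14, 15, 17}
(B ∪ (B ∩ A))^c = {4, 5, 7, 8, 9, 11, 12, 13, 16}
B ∩ (B ∪ (B ∩ A))^c = {}
A ∩ (B ∩ (B ∪ (B ∩ A))^c) = {}
B − (A ∩ (B ∩ (B ∪ (B ∩ A))^c)) = {6, 10, 14, 15, 17}
B ∩ (B − (A ∩ (B ∩ (B ∪ (B ∩ A))^c))) = {6, 10, 14, 15, 17}
(B ∩ (B − (A ∩ (B ∩ (B ∪ (B ∩ A))^c)))) ∪ (A − B) = {6, 8, 10, 12, 13, 14, 15, 17}
Both equal {6, 8, 10, 12, 13, 14, 15, 17}, so (A − B) ∪ ((B − (A ∩ (B − (B ∪ (B ∩ A))))) ∩ B) = (B ∩ (B − (A ∩ (B ∩ (B ∪ (B ∩ A))^c)))) ∪ (A − B).

Yes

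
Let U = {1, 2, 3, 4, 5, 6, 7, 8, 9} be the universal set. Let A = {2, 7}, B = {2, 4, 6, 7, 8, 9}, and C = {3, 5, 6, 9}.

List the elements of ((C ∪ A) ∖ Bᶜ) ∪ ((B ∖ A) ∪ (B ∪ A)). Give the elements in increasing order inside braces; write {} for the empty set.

C ∪ A = {2, 3, 5, 6, 7, 9}
Bᶜ = {1, 3, 5}
(C ∪ A) ∖ Bᶜ = {2, 6, 7, 9}
B ∖ A = {4, 6, 8, 9}
B ∪ A = {2, 4, 6, 7, 8, 9}
(B ∖ A) ∪ (B ∪ A) = {2, 4, 6, 7, 8, 9}
((C ∪ A) ∖ Bᶜ) ∪ ((B ∖ A) ∪ (B ∪ A)) = {2, 4, 6, 7, 8, 9}

{2, 4, 6, 7, 8, 9}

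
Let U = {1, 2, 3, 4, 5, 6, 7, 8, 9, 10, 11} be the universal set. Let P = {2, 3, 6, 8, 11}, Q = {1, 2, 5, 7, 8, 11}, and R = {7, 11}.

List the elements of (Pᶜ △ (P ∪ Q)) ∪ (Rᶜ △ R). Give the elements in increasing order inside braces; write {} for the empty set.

Pᶜ = {1, 4, 5, 7, 9, 10}
P ∪ Q = {1, 2, 3, 5, 6, 7, 8, 11}
Pᶜ △ (P ∪ Q) = {2, 3, 4, 6, 8, 9, 10, 11}
Rᶜ = {1, 2, 3, 4, 5, 6, 8, 9, 10}
Rᶜ △ R = {1, 2, 3, 4, 5, 6, 7, 8, 9, 10, 11}
(Pᶜ △ (P ∪ Q)) ∪ (Rᶜ △ R) = {1, 2, 3, 4, 5, 6, 7, 8, 9, 10, 11}

{1, 2, 3, 4, 5, 6, 7, 8, 9, 10, 11}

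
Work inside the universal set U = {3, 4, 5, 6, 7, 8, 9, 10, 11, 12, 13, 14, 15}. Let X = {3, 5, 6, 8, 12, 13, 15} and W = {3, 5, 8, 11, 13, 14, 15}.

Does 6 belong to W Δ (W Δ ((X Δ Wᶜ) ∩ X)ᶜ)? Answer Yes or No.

6 ∉ W, so 6 ∈ Wᶜ
6 ∈ X and 6 ∈ Wᶜ, so 6 ∉ X Δ Wᶜ
6 ∉ (X Δ Wᶜ) and 6 ∈ X, so 6 ∉ (X Δ Wᶜ) ∩ X
6 ∈ ((X Δ Wᶜ) ∩ X)ᶜ since 6 ∉ ((X Δ Wᶜ) ∩ X)
6 ∉ W and 6 ∈ ((X Δ Wᶜ) ∩ X)ᶜ, so 6 ∈ W Δ ((X Δ Wᶜ) ∩ X)ᶜ
6 ∉ W and 6 ∈ (W Δ ((X Δ Wᶜ) ∩ X)ᶜ), so 6 ∈ W Δ (W Δ ((X Δ Wᶜ) ∩ X)ᶜ)

Yes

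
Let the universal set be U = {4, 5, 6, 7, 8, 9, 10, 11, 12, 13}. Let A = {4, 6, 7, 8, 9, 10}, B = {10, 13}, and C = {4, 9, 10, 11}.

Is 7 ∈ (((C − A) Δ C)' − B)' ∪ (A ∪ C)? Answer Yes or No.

7 ∉ C and 7 ∈ A, so 7 ∉ C − A
7 ∉ (C − A) and 7 ∉ C, so 7 ∉ (C − A) Δ C
7 ∈ ((C − A) Δ C)' since 7 ∉ ((C − A) Δ C)
7 ∈ ((C − A) Δ C)' and 7 ∉ B, so 7 ∈ ((C − A) Δ C)' − B
7 ∉ (((C − A) Δ C)' − B)' since 7 ∈ (((C − A) Δ C)' − B)
7 ∈ A and 7 ∉ C, so 7 ∈ A ∪ C
7 ∉ (((C − A) Δ C)' − B)' and 7 ∈ (A ∪ C), so 7 ∈ (((C − A) Δ C)' − B)' ∪ (A ∪ C)

Yes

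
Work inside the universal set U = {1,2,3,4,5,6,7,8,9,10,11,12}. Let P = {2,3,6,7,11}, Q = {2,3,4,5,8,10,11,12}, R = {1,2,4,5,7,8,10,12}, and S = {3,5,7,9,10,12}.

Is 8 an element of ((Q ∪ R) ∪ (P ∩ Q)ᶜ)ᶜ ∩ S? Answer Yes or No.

No

8 ∈ Q and 8 ∈ R, so 8 ∈ Q ∪ R
8 ∉ P and 8 ∈ Q, so 8 ∉ P ∩ Q
8 ∈ (P ∩ Q)ᶜ since 8 ∉ (P ∩ Q)
8 ∈ (Q ∪ R) and 8 ∈ (P ∩ Q)ᶜ, so 8 ∈ (Q ∪ R) ∪ (P ∩ Q)ᶜ
8 ∉ ((Q ∪ R) ∪ (P ∩ Q)ᶜ)ᶜ since 8 ∈ ((Q ∪ R) ∪ (P ∩ Q)ᶜ)
8 ∉ ((Q ∪ R) ∪ (P ∩ Q)ᶜ)ᶜ and 8 ∉ S, so 8 ∉ ((Q ∪ R) ∪ (P ∩ Q)ᶜ)ᶜ ∩ S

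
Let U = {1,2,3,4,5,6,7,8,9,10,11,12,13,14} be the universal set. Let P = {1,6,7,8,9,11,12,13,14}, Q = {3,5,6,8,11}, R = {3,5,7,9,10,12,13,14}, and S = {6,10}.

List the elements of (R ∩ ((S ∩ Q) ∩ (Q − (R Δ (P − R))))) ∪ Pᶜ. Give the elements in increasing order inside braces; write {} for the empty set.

S ∩ Q = {6}
P − R = {1,6,8,11}
R Δ (P − R) = {1,3,5,6,7,8,9,10,11,12,13,14}
Q − (R Δ (P − R)) = {}
(S ∩ Q) ∩ (Q − (R Δ (P − R))) = {}
R ∩ ((S ∩ Q) ∩ (Q − (R Δ (P − R)))) = {}
Pᶜ = {2,3,4,5,10}
(R ∩ ((S ∩ Q) ∩ (Q − (R Δ (P − R))))) ∪ Pᶜ = {2,3,4,5,10}

{2,3,4,5,10}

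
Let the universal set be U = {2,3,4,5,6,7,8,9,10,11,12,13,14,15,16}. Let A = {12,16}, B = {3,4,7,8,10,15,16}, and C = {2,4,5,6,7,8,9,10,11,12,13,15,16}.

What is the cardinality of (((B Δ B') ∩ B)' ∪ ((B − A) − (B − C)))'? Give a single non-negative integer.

2

B' = {2,5,6,9,11,12,13,14}
B Δ B' = {2,3,4,5,6,7,8,9,10,11,12,13,14,15,16}
(B Δ B') ∩ B = {3,4,7,8,10,15,16}
((B Δ B') ∩ B)' = {2,5,6,9,11,12,13,14}
B − A = {3,4,7,8,10,15}
B − C = {3}
(B − A) − (B − C) = {4,7,8,10,15}
((B Δ B') ∩ B)' ∪ ((B − A) − (B − C)) = {2,4,5,6,7,8,9,10,11,12,13,14,15}
(((B Δ B') ∩ B)' ∪ ((B − A) − (B − C)))' = {3,16}
|(((B Δ B') ∩ B)' ∪ ((B − A) − (B − C)))'| = 2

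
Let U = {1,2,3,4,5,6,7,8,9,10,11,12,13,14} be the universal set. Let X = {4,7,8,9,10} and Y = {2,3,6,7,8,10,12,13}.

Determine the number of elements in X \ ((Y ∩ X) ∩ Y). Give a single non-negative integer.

Y ∩ X = {7,8,10}
(Y ∩ X) ∩ Y = {7,8,10}
X \ ((Y ∩ X) ∩ Y) = {4,9}
|X \ ((Y ∩ X) ∩ Y)| = 2

2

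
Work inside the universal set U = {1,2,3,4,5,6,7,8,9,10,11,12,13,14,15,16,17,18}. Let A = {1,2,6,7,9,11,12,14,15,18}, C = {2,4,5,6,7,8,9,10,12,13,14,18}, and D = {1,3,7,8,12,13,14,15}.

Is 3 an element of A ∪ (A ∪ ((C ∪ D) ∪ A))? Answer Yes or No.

3 ∉ C and 3 ∈ D, so 3 ∈ C ∪ D
3 ∈ (C ∪ D) and 3 ∉ A, so 3 ∈ (C ∪ D) ∪ A
3 ∉ A and 3 ∈ ((C ∪ D) ∪ A), so 3 ∈ A ∪ ((C ∪ D) ∪ A)
3 ∉ A and 3 ∈ (A ∪ ((C ∪ D) ∪ A)), so 3 ∈ A ∪ (A ∪ ((C ∪ D) ∪ A))

Yes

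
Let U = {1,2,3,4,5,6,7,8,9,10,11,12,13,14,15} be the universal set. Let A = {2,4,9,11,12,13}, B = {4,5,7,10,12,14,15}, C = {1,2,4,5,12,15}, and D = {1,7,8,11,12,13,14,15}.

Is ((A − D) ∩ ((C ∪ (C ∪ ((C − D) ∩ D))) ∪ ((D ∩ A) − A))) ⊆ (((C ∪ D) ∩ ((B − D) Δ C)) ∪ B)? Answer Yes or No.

A − D = {2,4,9}
C − D = {2,4,5}
(C − D) ∩ D = {}
C ∪ ((C − D) ∩ D) = {1,2,4,5,12,15}
C ∪ (C ∪ ((C − D) ∩ D)) = {1,2,4,5,12,15}
D ∩ A = {11,12,13}
(D ∩ A) − A = {}
(C ∪ (C ∪ ((C − D) ∩ D))) ∪ ((D ∩ A) − A) = {1,2,4,5,12,15}
(A − D) ∩ ((C ∪ (C ∪ ((C − D) ∩ D))) ∪ ((D ∩ A) − A)) = {2,4}
C ∪ D = {1,2,4,5,7,8,11,12,13,14,15}
B − D = {4,5,10}
(B − D) Δ C = {1,2,10,12,15}
(C ∪ D) ∩ ((B − D) Δ C) = {1,2,12,15}
((C ∪ D) ∩ ((B − D) Δ C)) ∪ B = {1,2,4,5,7,10,12,14,15}
Every element of {2,4} is in {1,2,4,5,7,10,12,14,15}, so (A − D) ∩ ((C ∪ (C ∪ ((C − D) ∩ D))) ∪ ((D ∩ A) − A)) ⊆ ((C ∪ D) ∩ ((B − D) Δ C)) ∪ B.

Yes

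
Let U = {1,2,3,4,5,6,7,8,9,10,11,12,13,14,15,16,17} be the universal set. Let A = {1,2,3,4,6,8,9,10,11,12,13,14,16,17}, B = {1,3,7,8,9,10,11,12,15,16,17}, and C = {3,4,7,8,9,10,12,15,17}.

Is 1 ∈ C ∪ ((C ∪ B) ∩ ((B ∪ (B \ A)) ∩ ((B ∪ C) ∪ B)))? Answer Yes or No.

Yes

1 ∉ C and 1 ∈ B, so 1 ∈ C ∪ B
1 ∈ B and 1 ∈ A, so 1 ∉ B \ A
1 ∈ B and 1 ∉ (B \ A), so 1 ∈ B ∪ (B \ A)
1 ∈ B and 1 ∉ C, so 1 ∈ B ∪ C
1 ∈ (B ∪ C) and 1 ∈ B, so 1 ∈ (B ∪ C) ∪ B
1 ∈ (B ∪ (B \ A)) and 1 ∈ ((B ∪ C) ∪ B), so 1 ∈ (B ∪ (B \ A)) ∩ ((B ∪ C) ∪ B)
1 ∈ (C ∪ B) and 1 ∈ ((B ∪ (B \ A)) ∩ ((B ∪ C) ∪ B)), so 1 ∈ (C ∪ B) ∩ ((B ∪ (B \ A)) ∩ ((B ∪ C) ∪ B))
1 ∉ C and 1 ∈ ((C ∪ B) ∩ ((B ∪ (B \ A)) ∩ ((B ∪ C) ∪ B))), so 1 ∈ C ∪ ((C ∪ B) ∩ ((B ∪ (B \ A)) ∩ ((B ∪ C) ∪ B)))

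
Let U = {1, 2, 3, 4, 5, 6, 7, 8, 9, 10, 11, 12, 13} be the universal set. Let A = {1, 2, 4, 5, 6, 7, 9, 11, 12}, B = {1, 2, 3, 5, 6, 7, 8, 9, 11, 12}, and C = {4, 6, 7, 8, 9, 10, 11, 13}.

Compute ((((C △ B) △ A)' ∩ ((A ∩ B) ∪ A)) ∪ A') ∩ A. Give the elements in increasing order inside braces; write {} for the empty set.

{1, 2, 4, 5, 12}

C △ B = {1, 2, 3, 4, 5, 10, 12, 13}
(C △ B) △ A = {3, 6, 7, 9, 10, 11, 13}
((C △ B) △ A)' = {1, 2, 4, 5, 8, 12}
A ∩ B = {1, 2, 5, 6, 7, 9, 11, 12}
(A ∩ B) ∪ A = {1, 2, 4, 5, 6, 7, 9, 11, 12}
((C △ B) △ A)' ∩ ((A ∩ B) ∪ A) = {1, 2, 4, 5, 12}
A' = {3, 8, 10, 13}
(((C △ B) △ A)' ∩ ((A ∩ B) ∪ A)) ∪ A' = {1, 2, 3, 4, 5, 8, 10, 12, 13}
((((C △ B) △ A)' ∩ ((A ∩ B) ∪ A)) ∪ A') ∩ A = {1, 2, 4, 5, 12}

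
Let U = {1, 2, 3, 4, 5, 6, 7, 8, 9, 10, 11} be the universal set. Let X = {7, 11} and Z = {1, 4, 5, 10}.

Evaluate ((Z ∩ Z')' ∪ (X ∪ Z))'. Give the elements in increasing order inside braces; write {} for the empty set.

Z' = {2, 3, 6, 7, 8, 9, 11}
Z ∩ Z' = {}
(Z ∩ Z')' = {1, 2, 3, 4, 5, 6, 7, 8, 9, 10, 11}
X ∪ Z = {1, 4, 5, 7, 10, 11}
(Z ∩ Z')' ∪ (X ∪ Z) = {1, 2, 3, 4, 5, 6, 7, 8, 9, 10, 11}
((Z ∩ Z')' ∪ (X ∪ Z))' = {}

{}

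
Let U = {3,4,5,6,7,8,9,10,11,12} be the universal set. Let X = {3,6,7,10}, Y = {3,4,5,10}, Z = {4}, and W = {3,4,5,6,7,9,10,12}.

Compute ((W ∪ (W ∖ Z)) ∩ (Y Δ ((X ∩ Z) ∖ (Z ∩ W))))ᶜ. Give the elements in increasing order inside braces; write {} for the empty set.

{6,7,8,9,11,12}

W ∖ Z = {3,5,6,7,9,10,12}
W ∪ (W ∖ Z) = {3,4,5,6,7,9,10,12}
X ∩ Z = {}
Z ∩ W = {4}
(X ∩ Z) ∖ (Z ∩ W) = {}
Y Δ ((X ∩ Z) ∖ (Z ∩ W)) = {3,4,5,10}
(W ∪ (W ∖ Z)) ∩ (Y Δ ((X ∩ Z) ∖ (Z ∩ W))) = {3,4,5,10}
((W ∪ (W ∖ Z)) ∩ (Y Δ ((X ∩ Z) ∖ (Z ∩ W))))ᶜ = {6,7,8,9,11,12}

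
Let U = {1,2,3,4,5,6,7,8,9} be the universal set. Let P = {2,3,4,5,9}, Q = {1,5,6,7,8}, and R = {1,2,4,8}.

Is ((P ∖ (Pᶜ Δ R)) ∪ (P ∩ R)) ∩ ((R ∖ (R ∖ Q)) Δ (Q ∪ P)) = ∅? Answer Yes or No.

No

Pᶜ = {1,6,7,8}
Pᶜ Δ R = {2,4,6,7}
P ∖ (Pᶜ Δ R) = {3,5,9}
P ∩ R = {2,4}
(P ∖ (Pᶜ Δ R)) ∪ (P ∩ R) = {2,3,4,5,9}
R ∖ Q = {2,4}
R ∖ (R ∖ Q) = {1,8}
Q ∪ P = {1,2,3,4,5,6,7,8,9}
(R ∖ (R ∖ Q)) Δ (Q ∪ P) = {2,3,4,5,6,7,9}
2 lies in both, so they are not disjoint.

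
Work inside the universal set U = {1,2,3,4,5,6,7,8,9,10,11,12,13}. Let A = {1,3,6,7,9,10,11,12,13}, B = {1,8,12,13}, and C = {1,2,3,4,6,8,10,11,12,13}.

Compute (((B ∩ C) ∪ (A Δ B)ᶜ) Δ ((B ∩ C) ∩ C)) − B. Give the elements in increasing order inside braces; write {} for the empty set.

{2,4,5}

B ∩ C = {1,8,12,13}
A Δ B = {3,6,7,8,9,10,11}
(A Δ B)ᶜ = {1,2,4,5,12,13}
(B ∩ C) ∪ (A Δ B)ᶜ = {1,2,4,5,8,12,13}
(B ∩ C) ∩ C = {1,8,12,13}
((B ∩ C) ∪ (A Δ B)ᶜ) Δ ((B ∩ C) ∩ C) = {2,4,5}
(((B ∩ C) ∪ (A Δ B)ᶜ) Δ ((B ∩ C) ∩ C)) − B = {2,4,5}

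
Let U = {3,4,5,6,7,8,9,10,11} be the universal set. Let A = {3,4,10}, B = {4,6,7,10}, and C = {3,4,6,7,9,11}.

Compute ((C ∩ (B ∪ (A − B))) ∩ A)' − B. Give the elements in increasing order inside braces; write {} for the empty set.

A − B = {3}
B ∪ (A − B) = {3,4,6,7,10}
C ∩ (B ∪ (A − B)) = {3,4,6,7}
(C ∩ (B ∪ (A − B))) ∩ A = {3,4}
((C ∩ (B ∪ (A − B))) ∩ A)' = {5,6,7,8,9,10,11}
((C ∩ (B ∪ (A − B))) ∩ A)' − B = {5,8,9,11}

{5,8,9,11}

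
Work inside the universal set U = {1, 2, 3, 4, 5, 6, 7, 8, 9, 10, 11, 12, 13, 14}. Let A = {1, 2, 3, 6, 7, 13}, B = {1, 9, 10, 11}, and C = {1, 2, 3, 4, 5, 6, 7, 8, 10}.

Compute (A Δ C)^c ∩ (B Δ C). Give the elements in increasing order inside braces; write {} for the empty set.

{2, 3, 6, 7, 9, 11}

A Δ C = {4, 5, 8, 10, 13}
(A Δ C)^c = {1, 2, 3, 6, 7, 9, 11, 12, 14}
B Δ C = {2, 3, 4, 5, 6, 7, 8, 9, 11}
(A Δ C)^c ∩ (B Δ C) = {2, 3, 6, 7, 9, 11}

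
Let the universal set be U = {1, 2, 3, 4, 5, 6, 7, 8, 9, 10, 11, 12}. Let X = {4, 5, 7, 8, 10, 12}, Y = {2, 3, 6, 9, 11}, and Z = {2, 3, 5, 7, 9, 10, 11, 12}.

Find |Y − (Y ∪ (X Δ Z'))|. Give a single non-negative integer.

Z' = {1, 4, 6, 8}
X Δ Z' = {1, 5, 6, 7, 10, 12}
Y ∪ (X Δ Z') = {1, 2, 3, 5, 6, 7, 9, 10, 11, 12}
Y − (Y ∪ (X Δ Z')) = {}
|Y − (Y ∪ (X Δ Z'))| = 0

0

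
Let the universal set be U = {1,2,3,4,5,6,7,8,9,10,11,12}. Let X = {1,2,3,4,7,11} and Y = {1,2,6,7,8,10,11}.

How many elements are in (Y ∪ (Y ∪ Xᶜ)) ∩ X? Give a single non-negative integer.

Xᶜ = {5,6,8,9,10,12}
Y ∪ Xᶜ = {1,2,5,6,7,8,9,10,11,12}
Y ∪ (Y ∪ Xᶜ) = {1,2,5,6,7,8,9,10,11,12}
(Y ∪ (Y ∪ Xᶜ)) ∩ X = {1,2,7,11}
|(Y ∪ (Y ∪ Xᶜ)) ∩ X| = 4

4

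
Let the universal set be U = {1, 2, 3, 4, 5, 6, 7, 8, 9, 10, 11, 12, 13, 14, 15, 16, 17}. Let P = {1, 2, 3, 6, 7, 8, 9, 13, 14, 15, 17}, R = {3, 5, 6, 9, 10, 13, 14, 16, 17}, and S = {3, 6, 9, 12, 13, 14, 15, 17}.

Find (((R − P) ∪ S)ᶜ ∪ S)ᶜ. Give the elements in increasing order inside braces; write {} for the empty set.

{5, 10, 16}

R − P = {5, 10, 16}
(R − P) ∪ S = {3, 5, 6, 9, 10, 12, 13, 14, 15, 16, 17}
((R − P) ∪ S)ᶜ = {1, 2, 4, 7, 8, 11}
((R − P) ∪ S)ᶜ ∪ S = {1, 2, 3, 4, 6, 7, 8, 9, 11, 12, 13, 14, 15, 17}
(((R − P) ∪ S)ᶜ ∪ S)ᶜ = {5, 10, 16}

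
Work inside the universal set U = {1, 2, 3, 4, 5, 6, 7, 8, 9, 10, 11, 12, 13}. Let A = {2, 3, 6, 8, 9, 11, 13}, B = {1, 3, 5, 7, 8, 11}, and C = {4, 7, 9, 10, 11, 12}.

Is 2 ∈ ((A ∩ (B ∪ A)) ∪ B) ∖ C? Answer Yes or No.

Yes

2 ∉ B and 2 ∈ A, so 2 ∈ B ∪ A
2 ∈ A and 2 ∈ (B ∪ A), so 2 ∈ A ∩ (B ∪ A)
2 ∈ (A ∩ (B ∪ A)) and 2 ∉ B, so 2 ∈ (A ∩ (B ∪ A)) ∪ B
2 ∈ ((A ∩ (B ∪ A)) ∪ B) and 2 ∉ C, so 2 ∈ ((A ∩ (B ∪ A)) ∪ B) ∖ C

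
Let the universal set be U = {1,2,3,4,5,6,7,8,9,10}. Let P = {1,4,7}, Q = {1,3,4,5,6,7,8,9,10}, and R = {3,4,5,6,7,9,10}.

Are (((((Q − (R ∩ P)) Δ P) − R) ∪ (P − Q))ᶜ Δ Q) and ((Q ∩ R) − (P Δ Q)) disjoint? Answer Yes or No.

R ∩ P = {4,7}
Q − (R ∩ P) = {1,3,5,6,8,9,10}
(Q − (R ∩ P)) Δ P = {3,4,5,6,7,8,9,10}
((Q − (R ∩ P)) Δ P) − R = {8}
P − Q = {}
(((Q − (R ∩ P)) Δ P) − R) ∪ (P − Q) = {8}
((((Q − (R ∩ P)) Δ P) − R) ∪ (P − Q))ᶜ = {1,2,3,4,5,6,7,9,10}
((((Q − (R ∩ P)) Δ P) − R) ∪ (P − Q))ᶜ Δ Q = {2,8}
Q ∩ R = {3,4,5,6,7,9,10}
P Δ Q = {3,5,6,8,9,10}
(Q ∩ R) − (P Δ Q) = {4,7}
{2,8} and {4,7} share no elements.

Yes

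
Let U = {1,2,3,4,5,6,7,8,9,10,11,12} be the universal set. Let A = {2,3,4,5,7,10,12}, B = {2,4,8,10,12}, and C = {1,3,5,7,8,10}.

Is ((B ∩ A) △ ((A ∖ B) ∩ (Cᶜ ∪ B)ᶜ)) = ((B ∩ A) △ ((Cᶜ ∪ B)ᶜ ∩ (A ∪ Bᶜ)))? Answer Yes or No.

B ∩ A = {2,4,10,12}
A ∖ B = {3,5,7}
Cᶜ = {2,4,6,9,11,12}
Cᶜ ∪ B = {2,4,6,8,9,10,11,12}
(Cᶜ ∪ B)ᶜ = {1,3,5,7}
(A ∖ B) ∩ (Cᶜ ∪ B)ᶜ = {3,5,7}
(B ∩ A) △ ((A ∖ B) ∩ (Cᶜ ∪ B)ᶜ) = {2,3,4,5,7,10,12}
Bᶜ = {1,3,5,6,7,9,11}
A ∪ Bᶜ = {1,2,3,4,5,6,7,9,10,11,12}
(Cᶜ ∪ B)ᶜ ∩ (A ∪ Bᶜ) = {1,3,5,7}
(B ∩ A) △ ((Cᶜ ∪ B)ᶜ ∩ (A ∪ Bᶜ)) = {1,2,3,4,5,7,10,12}
1 ∈ (B ∩ A) △ ((Cᶜ ∪ B)ᶜ ∩ (A ∪ Bᶜ)) but 1 ∉ (B ∩ A) △ ((A ∖ B) ∩ (Cᶜ ∪ B)ᶜ), so they differ.

No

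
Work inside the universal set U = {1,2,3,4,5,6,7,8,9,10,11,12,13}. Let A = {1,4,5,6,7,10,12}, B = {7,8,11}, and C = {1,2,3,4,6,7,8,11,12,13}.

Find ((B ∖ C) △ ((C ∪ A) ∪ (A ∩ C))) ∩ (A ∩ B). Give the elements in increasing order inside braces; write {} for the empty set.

B ∖ C = {}
C ∪ A = {1,2,3,4,5,6,7,8,10,11,12,13}
A ∩ C = {1,4,6,7,12}
(C ∪ A) ∪ (A ∩ C) = {1,2,3,4,5,6,7,8,10,11,12,13}
(B ∖ C) △ ((C ∪ A) ∪ (A ∩ C)) = {1,2,3,4,5,6,7,8,10,11,12,13}
A ∩ B = {7}
((B ∖ C) △ ((C ∪ A) ∪ (A ∩ C))) ∩ (A ∩ B) = {7}

{7}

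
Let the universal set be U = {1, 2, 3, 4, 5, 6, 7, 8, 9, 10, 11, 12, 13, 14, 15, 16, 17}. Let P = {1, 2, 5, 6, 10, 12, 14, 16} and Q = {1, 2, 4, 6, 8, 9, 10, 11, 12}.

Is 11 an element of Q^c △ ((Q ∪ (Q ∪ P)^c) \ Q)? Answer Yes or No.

No

11 ∈ Q, so 11 ∉ Q^c
11 ∈ Q and 11 ∉ P, so 11 ∈ Q ∪ P
11 ∉ (Q ∪ P)^c since 11 ∈ (Q ∪ P)
11 ∈ Q and 11 ∉ (Q ∪ P)^c, so 11 ∈ Q ∪ (Q ∪ P)^c
11 ∈ (Q ∪ (Q ∪ P)^c) and 11 ∈ Q, so 11 ∉ (Q ∪ (Q ∪ P)^c) \ Q
11 ∉ Q^c and 11 ∉ ((Q ∪ (Q ∪ P)^c) \ Q), so 11 ∉ Q^c △ ((Q ∪ (Q ∪ P)^c) \ Q)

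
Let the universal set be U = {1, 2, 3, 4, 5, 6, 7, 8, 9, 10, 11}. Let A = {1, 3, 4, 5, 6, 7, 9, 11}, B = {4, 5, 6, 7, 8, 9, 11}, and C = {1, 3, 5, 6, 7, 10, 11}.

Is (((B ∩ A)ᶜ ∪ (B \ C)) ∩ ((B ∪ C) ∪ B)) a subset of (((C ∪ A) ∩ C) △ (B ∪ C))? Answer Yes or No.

No

B ∩ A = {4, 5, 6, 7, 9, 11}
(B ∩ A)ᶜ = {1, 2, 3, 8, 10}
B \ C = {4, 8, 9}
(B ∩ A)ᶜ ∪ (B \ C) = {1, 2, 3, 4, 8, 9, 10}
B ∪ C = {1, 3, 4, 5, 6, 7, 8, 9, 10, 11}
(B ∪ C) ∪ B = {1, 3, 4, 5, 6, 7, 8, 9, 10, 11}
((B ∩ A)ᶜ ∪ (B \ C)) ∩ ((B ∪ C) ∪ B) = {1, 3, 4, 8, 9, 10}
C ∪ A = {1, 3, 4, 5, 6, 7, 9, 10, 11}
(C ∪ A) ∩ C = {1, 3, 5, 6, 7, 10, 11}
((C ∪ A) ∩ C) △ (B ∪ C) = {4, 8, 9}
1 ∈ ((B ∩ A)ᶜ ∪ (B \ C)) ∩ ((B ∪ C) ∪ B) but 1 ∉ ((C ∪ A) ∩ C) △ (B ∪ C), so the inclusion fails.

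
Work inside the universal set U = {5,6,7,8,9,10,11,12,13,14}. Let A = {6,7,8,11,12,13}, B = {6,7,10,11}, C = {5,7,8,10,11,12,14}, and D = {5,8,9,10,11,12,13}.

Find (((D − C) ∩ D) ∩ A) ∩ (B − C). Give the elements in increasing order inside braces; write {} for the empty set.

{}

D − C = {9,13}
(D − C) ∩ D = {9,13}
((D − C) ∩ D) ∩ A = {13}
B − C = {6}
(((D − C) ∩ D) ∩ A) ∩ (B − C) = {}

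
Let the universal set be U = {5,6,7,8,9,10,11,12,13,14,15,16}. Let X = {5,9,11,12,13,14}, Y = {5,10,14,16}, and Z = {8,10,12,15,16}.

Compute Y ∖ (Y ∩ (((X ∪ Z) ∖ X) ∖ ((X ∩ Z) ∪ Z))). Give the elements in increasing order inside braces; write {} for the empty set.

{5,10,14,16}

X ∪ Z = {5,8,9,10,11,12,13,14,15,16}
(X ∪ Z) ∖ X = {8,10,15,16}
X ∩ Z = {12}
(X ∩ Z) ∪ Z = {8,10,12,15,16}
((X ∪ Z) ∖ X) ∖ ((X ∩ Z) ∪ Z) = {}
Y ∩ (((X ∪ Z) ∖ X) ∖ ((X ∩ Z) ∪ Z)) = {}
Y ∖ (Y ∩ (((X ∪ Z) ∖ X) ∖ ((X ∩ Z) ∪ Z))) = {5,10,14,16}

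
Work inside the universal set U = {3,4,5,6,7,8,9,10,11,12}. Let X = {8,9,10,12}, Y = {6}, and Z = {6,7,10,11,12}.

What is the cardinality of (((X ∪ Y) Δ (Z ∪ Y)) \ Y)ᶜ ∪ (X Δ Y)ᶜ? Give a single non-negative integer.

8

X ∪ Y = {6,8,9,10,12}
Z ∪ Y = {6,7,10,11,12}
(X ∪ Y) Δ (Z ∪ Y) = {7,8,9,11}
((X ∪ Y) Δ (Z ∪ Y)) \ Y = {7,8,9,11}
(((X ∪ Y) Δ (Z ∪ Y)) \ Y)ᶜ = {3,4,5,6,10,12}
X Δ Y = {6,8,9,10,12}
(X Δ Y)ᶜ = {3,4,5,7,11}
(((X ∪ Y) Δ (Z ∪ Y)) \ Y)ᶜ ∪ (X Δ Y)ᶜ = {3,4,5,6,7,10,11,12}
|(((X ∪ Y) Δ (Z ∪ Y)) \ Y)ᶜ ∪ (X Δ Y)ᶜ| = 8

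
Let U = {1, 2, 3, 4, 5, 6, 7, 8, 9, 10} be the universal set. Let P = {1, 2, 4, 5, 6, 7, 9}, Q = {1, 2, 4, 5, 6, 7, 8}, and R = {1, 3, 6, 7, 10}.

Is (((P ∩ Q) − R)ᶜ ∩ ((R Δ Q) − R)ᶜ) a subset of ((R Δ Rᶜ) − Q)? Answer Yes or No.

No

P ∩ Q = {1, 2, 4, 5, 6, 7}
(P ∩ Q) − R = {2, 4, 5}
((P ∩ Q) − R)ᶜ = {1, 3, 6, 7, 8, 9, 10}
R Δ Q = {2, 3, 4, 5, 8, 10}
(R Δ Q) − R = {2, 4, 5, 8}
((R Δ Q) − R)ᶜ = {1, 3, 6, 7, 9, 10}
((P ∩ Q) − R)ᶜ ∩ ((R Δ Q) − R)ᶜ = {1, 3, 6, 7, 9, 10}
Rᶜ = {2, 4, 5, 8, 9}
R Δ Rᶜ = {1, 2, 3, 4, 5, 6, 7, 8, 9, 10}
(R Δ Rᶜ) − Q = {3, 9, 10}
1 ∈ ((P ∩ Q) − R)ᶜ ∩ ((R Δ Q) − R)ᶜ but 1 ∉ (R Δ Rᶜ) − Q, so the inclusion fails.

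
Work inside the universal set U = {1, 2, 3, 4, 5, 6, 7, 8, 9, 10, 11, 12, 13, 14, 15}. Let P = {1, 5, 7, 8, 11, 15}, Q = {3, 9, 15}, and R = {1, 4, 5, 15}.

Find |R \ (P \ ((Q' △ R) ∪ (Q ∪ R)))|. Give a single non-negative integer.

4

Q' = {1, 2, 4, 5, 6, 7, 8, 10, 11, 12, 13, 14}
Q' △ R = {2, 6, 7, 8, 10, 11, 12, 13, 14, 15}
Q ∪ R = {1, 3, 4, 5, 9, 15}
(Q' △ R) ∪ (Q ∪ R) = {1, 2, 3, 4, 5, 6, 7, 8, 9, 10, 11, 12, 13, 14, 15}
P \ ((Q' △ R) ∪ (Q ∪ R)) = {}
R \ (P \ ((Q' △ R) ∪ (Q ∪ R))) = {1, 4, 5, 15}
|R \ (P \ ((Q' △ R) ∪ (Q ∪ R)))| = 4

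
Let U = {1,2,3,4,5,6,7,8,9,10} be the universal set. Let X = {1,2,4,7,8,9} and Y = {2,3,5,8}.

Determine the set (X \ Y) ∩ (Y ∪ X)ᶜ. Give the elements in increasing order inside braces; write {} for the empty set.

{}

X \ Y = {1,4,7,9}
Y ∪ X = {1,2,3,4,5,7,8,9}
(Y ∪ X)ᶜ = {6,10}
(X \ Y) ∩ (Y ∪ X)ᶜ = {}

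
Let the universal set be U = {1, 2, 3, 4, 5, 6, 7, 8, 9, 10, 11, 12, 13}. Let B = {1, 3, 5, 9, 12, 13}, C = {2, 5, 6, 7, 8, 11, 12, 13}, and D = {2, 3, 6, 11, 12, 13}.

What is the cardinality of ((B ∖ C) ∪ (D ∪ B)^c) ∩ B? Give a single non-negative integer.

3

B ∖ C = {1, 3, 9}
D ∪ B = {1, 2, 3, 5, 6, 9, 11, 12, 13}
(D ∪ B)^c = {4, 7, 8, 10}
(B ∖ C) ∪ (D ∪ B)^c = {1, 3, 4, 7, 8, 9, 10}
((B ∖ C) ∪ (D ∪ B)^c) ∩ B = {1, 3, 9}
|((B ∖ C) ∪ (D ∪ B)^c) ∩ B| = 3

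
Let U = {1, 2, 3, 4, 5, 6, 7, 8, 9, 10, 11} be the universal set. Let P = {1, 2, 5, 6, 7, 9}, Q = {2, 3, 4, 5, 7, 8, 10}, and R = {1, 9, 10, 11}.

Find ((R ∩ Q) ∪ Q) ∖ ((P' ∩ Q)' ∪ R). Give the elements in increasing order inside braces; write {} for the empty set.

R ∩ Q = {10}
(R ∩ Q) ∪ Q = {2, 3, 4, 5, 7, 8, 10}
P' = {3, 4, 8, 10, 11}
P' ∩ Q = {3, 4, 8, 10}
(P' ∩ Q)' = {1, 2, 5, 6, 7, 9, 11}
(P' ∩ Q)' ∪ R = {1, 2, 5, 6, 7, 9, 10, 11}
((R ∩ Q) ∪ Q) ∖ ((P' ∩ Q)' ∪ R) = {3, 4, 8}

{3, 4, 8}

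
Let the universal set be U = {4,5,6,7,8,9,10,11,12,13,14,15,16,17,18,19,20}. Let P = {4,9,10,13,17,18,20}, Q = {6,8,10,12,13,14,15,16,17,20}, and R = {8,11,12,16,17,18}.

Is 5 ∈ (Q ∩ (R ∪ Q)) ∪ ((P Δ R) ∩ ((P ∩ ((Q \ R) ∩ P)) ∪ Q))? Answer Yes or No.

5 ∉ R and 5 ∉ Q, so 5 ∉ R ∪ Q
5 ∉ Q and 5 ∉ (R ∪ Q), so 5 ∉ Q ∩ (R ∪ Q)
5 ∉ P and 5 ∉ R, so 5 ∉ P Δ R
5 ∉ Q and 5 ∉ R, so 5 ∉ Q \ R
5 ∉ (Q \ R) and 5 ∉ P, so 5 ∉ (Q \ R) ∩ P
5 ∉ P and 5 ∉ ((Q \ R) ∩ P), so 5 ∉ P ∩ ((Q \ R) ∩ P)
5 ∉ (P ∩ ((Q \ R) ∩ P)) and 5 ∉ Q, so 5 ∉ (P ∩ ((Q \ R) ∩ P)) ∪ Q
5 ∉ (P Δ R) and 5 ∉ ((P ∩ ((Q \ R) ∩ P)) ∪ Q), so 5 ∉ (P Δ R) ∩ ((P ∩ ((Q \ R) ∩ P)) ∪ Q)
5 ∉ (Q ∩ (R ∪ Q)) and 5 ∉ ((P Δ R) ∩ ((P ∩ ((Q \ R) ∩ P)) ∪ Q)), so 5 ∉ (Q ∩ (R ∪ Q)) ∪ ((P Δ R) ∩ ((P ∩ ((Q \ R) ∩ P)) ∪ Q))

No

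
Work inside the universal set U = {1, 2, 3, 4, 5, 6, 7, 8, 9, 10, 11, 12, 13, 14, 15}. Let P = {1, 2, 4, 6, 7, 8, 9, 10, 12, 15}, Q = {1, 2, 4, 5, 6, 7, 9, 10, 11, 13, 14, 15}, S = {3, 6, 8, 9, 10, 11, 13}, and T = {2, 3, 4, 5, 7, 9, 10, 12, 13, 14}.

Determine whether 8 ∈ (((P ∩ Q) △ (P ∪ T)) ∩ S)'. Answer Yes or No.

No

8 ∈ P and 8 ∉ Q, so 8 ∉ P ∩ Q
8 ∈ P and 8 ∉ T, so 8 ∈ P ∪ T
8 ∉ (P ∩ Q) and 8 ∈ (P ∪ T), so 8 ∈ (P ∩ Q) △ (P ∪ T)
8 ∈ ((P ∩ Q) △ (P ∪ T)) and 8 ∈ S, so 8 ∈ ((P ∩ Q) △ (P ∪ T)) ∩ S
8 ∉ (((P ∩ Q) △ (P ∪ T)) ∩ S)' since 8 ∈ (((P ∩ Q) △ (P ∪ T)) ∩ S)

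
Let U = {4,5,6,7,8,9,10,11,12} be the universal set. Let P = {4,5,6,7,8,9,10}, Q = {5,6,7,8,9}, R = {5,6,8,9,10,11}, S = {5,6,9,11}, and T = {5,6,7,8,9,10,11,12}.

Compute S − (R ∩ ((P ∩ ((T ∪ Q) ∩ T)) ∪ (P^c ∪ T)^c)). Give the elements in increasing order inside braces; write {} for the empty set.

{11}

T ∪ Q = {5,6,7,8,9,10,11,12}
(T ∪ Q) ∩ T = {5,6,7,8,9,10,11,12}
P ∩ ((T ∪ Q) ∩ T) = {5,6,7,8,9,10}
P^c = {11,12}
P^c ∪ T = {5,6,7,8,9,10,11,12}
(P^c ∪ T)^c = {4}
(P ∩ ((T ∪ Q) ∩ T)) ∪ (P^c ∪ T)^c = {4,5,6,7,8,9,10}
R ∩ ((P ∩ ((T ∪ Q) ∩ T)) ∪ (P^c ∪ T)^c) = {5,6,8,9,10}
S − (R ∩ ((P ∩ ((T ∪ Q) ∩ T)) ∪ (P^c ∪ T)^c)) = {11}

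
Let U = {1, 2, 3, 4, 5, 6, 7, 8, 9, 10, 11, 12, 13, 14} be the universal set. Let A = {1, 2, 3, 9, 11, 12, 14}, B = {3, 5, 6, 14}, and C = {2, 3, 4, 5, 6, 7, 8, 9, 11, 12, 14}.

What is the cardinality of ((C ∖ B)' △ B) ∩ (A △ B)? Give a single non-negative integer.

1

C ∖ B = {2, 4, 7, 8, 9, 11, 12}
(C ∖ B)' = {1, 3, 5, 6, 10, 13, 14}
(C ∖ B)' △ B = {1, 10, 13}
A △ B = {1, 2, 5, 6, 9, 11, 12}
((C ∖ B)' △ B) ∩ (A △ B) = {1}
|((C ∖ B)' △ B) ∩ (A △ B)| = 1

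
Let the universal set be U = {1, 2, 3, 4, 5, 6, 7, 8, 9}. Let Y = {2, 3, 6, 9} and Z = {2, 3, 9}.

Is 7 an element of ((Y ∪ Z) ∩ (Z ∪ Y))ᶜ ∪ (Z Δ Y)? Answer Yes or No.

Yes

7 ∉ Y and 7 ∉ Z, so 7 ∉ Y ∪ Z
7 ∉ Z and 7 ∉ Y, so 7 ∉ Z ∪ Y
7 ∉ (Y ∪ Z) and 7 ∉ (Z ∪ Y), so 7 ∉ (Y ∪ Z) ∩ (Z ∪ Y)
7 ∈ ((Y ∪ Z) ∩ (Z ∪ Y))ᶜ since 7 ∉ ((Y ∪ Z) ∩ (Z ∪ Y))
7 ∉ Z and 7 ∉ Y, so 7 ∉ Z Δ Y
7 ∈ ((Y ∪ Z) ∩ (Z ∪ Y))ᶜ and 7 ∉ (Z Δ Y), so 7 ∈ ((Y ∪ Z) ∩ (Z ∪ Y))ᶜ ∪ (Z Δ Y)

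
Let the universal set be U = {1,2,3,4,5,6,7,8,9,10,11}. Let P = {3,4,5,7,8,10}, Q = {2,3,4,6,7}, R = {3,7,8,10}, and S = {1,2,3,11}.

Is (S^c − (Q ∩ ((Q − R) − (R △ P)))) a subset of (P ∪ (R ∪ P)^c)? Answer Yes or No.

S^c = {4,5,6,7,8,9,10}
Q − R = {2,4,6}
R △ P = {4,5}
(Q − R) − (R △ P) = {2,6}
Q ∩ ((Q − R) − (R △ P)) = {2,6}
S^c − (Q ∩ ((Q − R) − (R △ P))) = {4,5,7,8,9,10}
R ∪ P = {3,4,5,7,8,10}
(R ∪ P)^c = {1,2,6,9,11}
P ∪ (R ∪ P)^c = {1,2,3,4,5,6,7,8,9,10,11}
Every element of {4,5,7,8,9,10} is in {1,2,3,4,5,6,7,8,9,10,11}, so S^c − (Q ∩ ((Q − R) − (R △ P))) ⊆ P ∪ (R ∪ P)^c.

Yes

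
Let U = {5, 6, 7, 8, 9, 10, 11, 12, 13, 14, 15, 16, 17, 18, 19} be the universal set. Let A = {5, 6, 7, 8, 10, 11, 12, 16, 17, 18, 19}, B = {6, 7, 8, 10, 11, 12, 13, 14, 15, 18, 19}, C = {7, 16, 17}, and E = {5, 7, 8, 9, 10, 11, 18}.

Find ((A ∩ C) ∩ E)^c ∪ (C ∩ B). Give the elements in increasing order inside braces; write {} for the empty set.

{5, 6, 7, 8, 9, 10, 11, 12, 13, 14, 15, 16, 17, 18, 19}

A ∩ C = {7, 16, 17}
(A ∩ C) ∩ E = {7}
((A ∩ C) ∩ E)^c = {5, 6, 8, 9, 10, 11, 12, 13, 14, 15, 16, 17, 18, 19}
C ∩ B = {7}
((A ∩ C) ∩ E)^c ∪ (C ∩ B) = {5, 6, 7, 8, 9, 10, 11, 12, 13, 14, 15, 16, 17, 18, 19}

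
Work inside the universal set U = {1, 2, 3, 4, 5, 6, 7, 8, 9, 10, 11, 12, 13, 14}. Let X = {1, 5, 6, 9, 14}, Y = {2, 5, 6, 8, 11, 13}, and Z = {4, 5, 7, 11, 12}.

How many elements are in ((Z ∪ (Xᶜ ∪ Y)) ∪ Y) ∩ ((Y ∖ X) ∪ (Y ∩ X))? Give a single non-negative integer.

Xᶜ = {2, 3, 4, 7, 8, 10, 11, 12, 13}
Xᶜ ∪ Y = {2, 3, 4, 5, 6, 7, 8, 10, 11, 12, 13}
Z ∪ (Xᶜ ∪ Y) = {2, 3, 4, 5, 6, 7, 8, 10, 11, 12, 13}
(Z ∪ (Xᶜ ∪ Y)) ∪ Y = {2, 3, 4, 5, 6, 7, 8, 10, 11, 12, 13}
Y ∖ X = {2, 8, 11, 13}
Y ∩ X = {5, 6}
(Y ∖ X) ∪ (Y ∩ X) = {2, 5, 6, 8, 11, 13}
((Z ∪ (Xᶜ ∪ Y)) ∪ Y) ∩ ((Y ∖ X) ∪ (Y ∩ X)) = {2, 5, 6, 8, 11, 13}
|((Z ∪ (Xᶜ ∪ Y)) ∪ Y) ∩ ((Y ∖ X) ∪ (Y ∩ X))| = 6

6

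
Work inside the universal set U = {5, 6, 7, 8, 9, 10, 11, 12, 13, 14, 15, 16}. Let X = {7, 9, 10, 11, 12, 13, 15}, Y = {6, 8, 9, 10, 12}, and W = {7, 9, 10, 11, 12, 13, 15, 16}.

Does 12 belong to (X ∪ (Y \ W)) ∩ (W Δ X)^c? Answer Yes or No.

12 ∈ Y and 12 ∈ W, so 12 ∉ Y \ W
12 ∈ X and 12 ∉ (Y \ W), so 12 ∈ X ∪ (Y \ W)
12 ∈ W and 12 ∈ X, so 12 ∉ W Δ X
12 ∈ (W Δ X)^c since 12 ∉ (W Δ X)
12 ∈ (X ∪ (Y \ W)) and 12 ∈ (W Δ X)^c, so 12 ∈ (X ∪ (Y \ W)) ∩ (W Δ X)^c

Yes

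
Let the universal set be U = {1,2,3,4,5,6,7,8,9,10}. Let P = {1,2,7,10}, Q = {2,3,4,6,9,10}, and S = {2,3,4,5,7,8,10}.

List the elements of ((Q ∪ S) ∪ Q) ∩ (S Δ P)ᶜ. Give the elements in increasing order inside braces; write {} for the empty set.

{2,6,7,9,10}

Q ∪ S = {2,3,4,5,6,7,8,9,10}
(Q ∪ S) ∪ Q = {2,3,4,5,6,7,8,9,10}
S Δ P = {1,3,4,5,8}
(S Δ P)ᶜ = {2,6,7,9,10}
((Q ∪ S) ∪ Q) ∩ (S Δ P)ᶜ = {2,6,7,9,10}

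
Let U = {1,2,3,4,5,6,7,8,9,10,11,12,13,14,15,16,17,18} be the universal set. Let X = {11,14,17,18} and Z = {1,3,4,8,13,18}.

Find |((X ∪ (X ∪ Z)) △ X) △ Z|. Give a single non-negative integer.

X ∪ Z = {1,3,4,8,11,13,14,17,18}
X ∪ (X ∪ Z) = {1,3,4,8,11,13,14,17,18}
(X ∪ (X ∪ Z)) △ X = {1,3,4,8,13}
((X ∪ (X ∪ Z)) △ X) △ Z = {18}
|((X ∪ (X ∪ Z)) △ X) △ Z| = 1

1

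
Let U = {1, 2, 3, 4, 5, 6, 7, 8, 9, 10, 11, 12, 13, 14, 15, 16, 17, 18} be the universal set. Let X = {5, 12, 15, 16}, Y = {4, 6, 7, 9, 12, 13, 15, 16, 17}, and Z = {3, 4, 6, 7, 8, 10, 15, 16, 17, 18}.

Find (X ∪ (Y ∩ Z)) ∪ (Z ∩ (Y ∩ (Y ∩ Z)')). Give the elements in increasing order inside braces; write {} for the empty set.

{4, 5, 6, 7, 12, 15, 16, 17}

Y ∩ Z = {4, 6, 7, 15, 16, 17}
X ∪ (Y ∩ Z) = {4, 5, 6, 7, 12, 15, 16, 17}
(Y ∩ Z)' = {1, 2, 3, 5, 8, 9, 10, 11, 12, 13, 14, 18}
Y ∩ (Y ∩ Z)' = {9, 12, 13}
Z ∩ (Y ∩ (Y ∩ Z)') = {}
(X ∪ (Y ∩ Z)) ∪ (Z ∩ (Y ∩ (Y ∩ Z)')) = {4, 5, 6, 7, 12, 15, 16, 17}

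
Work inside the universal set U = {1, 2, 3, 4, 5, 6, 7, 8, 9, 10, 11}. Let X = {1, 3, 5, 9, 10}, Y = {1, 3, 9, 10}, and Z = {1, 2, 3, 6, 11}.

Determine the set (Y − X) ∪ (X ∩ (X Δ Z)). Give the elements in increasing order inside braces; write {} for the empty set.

{5, 9, 10}

Y − X = {}
X Δ Z = {2, 5, 6, 9, 10, 11}
X ∩ (X Δ Z) = {5, 9, 10}
(Y − X) ∪ (X ∩ (X Δ Z)) = {5, 9, 10}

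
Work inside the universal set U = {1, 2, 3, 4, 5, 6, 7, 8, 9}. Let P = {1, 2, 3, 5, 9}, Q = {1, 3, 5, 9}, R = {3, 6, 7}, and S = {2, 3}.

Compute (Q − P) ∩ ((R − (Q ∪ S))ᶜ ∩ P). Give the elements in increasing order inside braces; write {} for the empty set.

Q − P = {}
Q ∪ S = {1, 2, 3, 5, 9}
R − (Q ∪ S) = {6, 7}
(R − (Q ∪ S))ᶜ = {1, 2, 3, 4, 5, 8, 9}
(R − (Q ∪ S))ᶜ ∩ P = {1, 2, 3, 5, 9}
(Q − P) ∩ ((R − (Q ∪ S))ᶜ ∩ P) = {}

{}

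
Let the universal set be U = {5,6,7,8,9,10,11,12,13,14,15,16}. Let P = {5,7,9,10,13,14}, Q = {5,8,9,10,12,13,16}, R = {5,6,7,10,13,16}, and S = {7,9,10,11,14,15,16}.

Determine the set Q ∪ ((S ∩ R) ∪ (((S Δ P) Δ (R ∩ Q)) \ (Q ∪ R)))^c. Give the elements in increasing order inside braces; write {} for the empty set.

S ∩ R = {7,10,16}
S Δ P = {5,11,13,15,16}
R ∩ Q = {5,10,13,16}
(S Δ P) Δ (R ∩ Q) = {10,11,15}
Q ∪ R = {5,6,7,8,9,10,12,13,16}
((S Δ P) Δ (R ∩ Q)) \ (Q ∪ R) = {11,15}
(S ∩ R) ∪ (((S Δ P) Δ (R ∩ Q)) \ (Q ∪ R)) = {7,10,11,15,16}
((S ∩ R) ∪ (((S Δ P) Δ (R ∩ Q)) \ (Q ∪ R)))^c = {5,6,8,9,12,13,14}
Q ∪ ((S ∩ R) ∪ (((S Δ P) Δ (R ∩ Q)) \ (Q ∪ R)))^c = {5,6,8,9,10,12,13,14,16}

{5,6,8,9,10,12,13,14,16}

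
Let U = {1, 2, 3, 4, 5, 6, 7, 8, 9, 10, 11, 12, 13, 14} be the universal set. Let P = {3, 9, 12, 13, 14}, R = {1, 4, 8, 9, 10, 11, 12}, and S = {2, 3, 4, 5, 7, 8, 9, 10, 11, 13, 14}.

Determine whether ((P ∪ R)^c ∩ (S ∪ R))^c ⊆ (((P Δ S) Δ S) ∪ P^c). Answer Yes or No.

Yes

P ∪ R = {1, 3, 4, 8, 9, 10, 11, 12, 13, 14}
(P ∪ R)^c = {2, 5, 6, 7}
S ∪ R = {1, 2, 3, 4, 5, 7, 8, 9, 10, 11, 12, 13, 14}
(P ∪ R)^c ∩ (S ∪ R) = {2, 5, 7}
((P ∪ R)^c ∩ (S ∪ R))^c = {1, 3, 4, 6, 8, 9, 10, 11, 12, 13, 14}
P Δ S = {2, 4, 5, 7, 8, 10, 11, 12}
(P Δ S) Δ S = {3, 9, 12, 13, 14}
P^c = {1, 2, 4, 5, 6, 7, 8, 10, 11}
((P Δ S) Δ S) ∪ P^c = {1, 2, 3, 4, 5, 6, 7, 8, 9, 10, 11, 12, 13, 14}
Every element of {1, 3, 4, 6, 8, 9, 10, 11, 12, 13, 14} is in {1, 2, 3, 4, 5, 6, 7, 8, 9, 10, 11, 12, 13, 14}, so ((P ∪ R)^c ∩ (S ∪ R))^c ⊆ ((P Δ S) Δ S) ∪ P^c.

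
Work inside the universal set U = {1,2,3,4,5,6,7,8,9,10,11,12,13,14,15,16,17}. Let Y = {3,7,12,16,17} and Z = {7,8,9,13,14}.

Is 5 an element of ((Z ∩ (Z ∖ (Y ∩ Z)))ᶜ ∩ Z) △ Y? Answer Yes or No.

No

5 ∉ Y and 5 ∉ Z, so 5 ∉ Y ∩ Z
5 ∉ Z and 5 ∉ (Y ∩ Z), so 5 ∉ Z ∖ (Y ∩ Z)
5 ∉ Z and 5 ∉ (Z ∖ (Y ∩ Z)), so 5 ∉ Z ∩ (Z ∖ (Y ∩ Z))
5 ∈ (Z ∩ (Z ∖ (Y ∩ Z)))ᶜ since 5 ∉ (Z ∩ (Z ∖ (Y ∩ Z)))
5 ∈ (Z ∩ (Z ∖ (Y ∩ Z)))ᶜ and 5 ∉ Z, so 5 ∉ (Z ∩ (Z ∖ (Y ∩ Z)))ᶜ ∩ Z
5 ∉ ((Z ∩ (Z ∖ (Y ∩ Z)))ᶜ ∩ Z) and 5 ∉ Y, so 5 ∉ ((Z ∩ (Z ∖ (Y ∩ Z)))ᶜ ∩ Z) △ Y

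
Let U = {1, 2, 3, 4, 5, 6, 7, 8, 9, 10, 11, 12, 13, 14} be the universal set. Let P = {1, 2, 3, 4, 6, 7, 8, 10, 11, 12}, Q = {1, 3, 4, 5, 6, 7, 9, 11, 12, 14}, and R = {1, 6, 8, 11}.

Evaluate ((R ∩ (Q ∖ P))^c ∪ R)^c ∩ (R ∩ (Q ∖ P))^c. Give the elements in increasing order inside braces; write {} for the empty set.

Q ∖ P = {5, 9, 14}
R ∩ (Q ∖ P) = {}
(R ∩ (Q ∖ P))^c = {1, 2, 3, 4, 5, 6, 7, 8, 9, 10, 11, 12, 13, 14}
(R ∩ (Q ∖ P))^c ∪ R = {1, 2, 3, 4, 5, 6, 7, 8, 9, 10, 11, 12, 13, 14}
((R ∩ (Q ∖ P))^c ∪ R)^c = {}
((R ∩ (Q ∖ P))^c ∪ R)^c ∩ (R ∩ (Q ∖ P))^c = {}

{}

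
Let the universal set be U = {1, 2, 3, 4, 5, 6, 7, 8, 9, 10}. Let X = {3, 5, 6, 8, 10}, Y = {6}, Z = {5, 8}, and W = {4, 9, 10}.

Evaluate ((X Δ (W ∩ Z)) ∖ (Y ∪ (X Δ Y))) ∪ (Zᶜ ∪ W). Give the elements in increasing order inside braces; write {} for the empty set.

W ∩ Z = {}
X Δ (W ∩ Z) = {3, 5, 6, 8, 10}
X Δ Y = {3, 5, 8, 10}
Y ∪ (X Δ Y) = {3, 5, 6, 8, 10}
(X Δ (W ∩ Z)) ∖ (Y ∪ (X Δ Y)) = {}
Zᶜ = {1, 2, 3, 4, 6, 7, 9, 10}
Zᶜ ∪ W = {1, 2, 3, 4, 6, 7, 9, 10}
((X Δ (W ∩ Z)) ∖ (Y ∪ (X Δ Y))) ∪ (Zᶜ ∪ W) = {1, 2, 3, 4, 6, 7, 9, 10}

{1, 2, 3, 4, 6, 7, 9, 10}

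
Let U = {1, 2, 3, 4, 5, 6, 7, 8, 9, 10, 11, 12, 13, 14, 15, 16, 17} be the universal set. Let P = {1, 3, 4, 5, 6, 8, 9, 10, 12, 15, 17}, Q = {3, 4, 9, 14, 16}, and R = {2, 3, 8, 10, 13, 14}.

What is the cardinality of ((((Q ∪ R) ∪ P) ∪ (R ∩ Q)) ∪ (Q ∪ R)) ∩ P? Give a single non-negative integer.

11

Q ∪ R = {2, 3, 4, 8, 9, 10, 13, 14, 16}
(Q ∪ R) ∪ P = {1, 2, 3, 4, 5, 6, 8, 9, 10, 12, 13, 14, 15, 16, 17}
R ∩ Q = {3, 14}
((Q ∪ R) ∪ P) ∪ (R ∩ Q) = {1, 2, 3, 4, 5, 6, 8, 9, 10, 12, 13, 14, 15, 16, 17}
(((Q ∪ R) ∪ P) ∪ (R ∩ Q)) ∪ (Q ∪ R) = {1, 2, 3, 4, 5, 6, 8, 9, 10, 12, 13, 14, 15, 16, 17}
((((Q ∪ R) ∪ P) ∪ (R ∩ Q)) ∪ (Q ∪ R)) ∩ P = {1, 3, 4, 5, 6, 8, 9, 10, 12, 15, 17}
|((((Q ∪ R) ∪ P) ∪ (R ∩ Q)) ∪ (Q ∪ R)) ∩ P| = 11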